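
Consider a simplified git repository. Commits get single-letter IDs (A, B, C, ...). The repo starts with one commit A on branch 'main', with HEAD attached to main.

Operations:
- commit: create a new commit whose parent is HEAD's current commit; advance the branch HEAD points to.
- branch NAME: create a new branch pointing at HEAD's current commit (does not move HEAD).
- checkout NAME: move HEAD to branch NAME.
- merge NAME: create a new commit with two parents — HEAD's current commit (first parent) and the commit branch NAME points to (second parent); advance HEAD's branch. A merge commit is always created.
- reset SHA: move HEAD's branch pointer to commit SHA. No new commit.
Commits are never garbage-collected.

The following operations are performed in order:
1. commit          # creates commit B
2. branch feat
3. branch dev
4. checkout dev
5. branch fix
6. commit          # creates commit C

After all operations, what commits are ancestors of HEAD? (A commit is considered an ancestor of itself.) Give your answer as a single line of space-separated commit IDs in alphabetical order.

After op 1 (commit): HEAD=main@B [main=B]
After op 2 (branch): HEAD=main@B [feat=B main=B]
After op 3 (branch): HEAD=main@B [dev=B feat=B main=B]
After op 4 (checkout): HEAD=dev@B [dev=B feat=B main=B]
After op 5 (branch): HEAD=dev@B [dev=B feat=B fix=B main=B]
After op 6 (commit): HEAD=dev@C [dev=C feat=B fix=B main=B]

Answer: A B C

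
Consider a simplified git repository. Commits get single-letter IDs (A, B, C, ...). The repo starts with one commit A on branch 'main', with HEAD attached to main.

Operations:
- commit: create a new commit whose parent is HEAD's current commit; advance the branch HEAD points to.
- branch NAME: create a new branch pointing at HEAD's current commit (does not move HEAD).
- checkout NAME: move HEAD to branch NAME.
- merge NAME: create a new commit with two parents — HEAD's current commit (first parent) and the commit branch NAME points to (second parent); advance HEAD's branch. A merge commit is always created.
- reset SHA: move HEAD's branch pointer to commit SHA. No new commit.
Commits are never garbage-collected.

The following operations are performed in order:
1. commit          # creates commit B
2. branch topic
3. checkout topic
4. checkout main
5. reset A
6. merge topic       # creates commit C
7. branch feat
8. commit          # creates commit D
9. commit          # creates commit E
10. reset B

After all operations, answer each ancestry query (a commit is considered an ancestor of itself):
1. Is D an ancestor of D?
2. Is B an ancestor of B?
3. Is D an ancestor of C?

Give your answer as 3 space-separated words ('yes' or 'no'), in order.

Answer: yes yes no

Derivation:
After op 1 (commit): HEAD=main@B [main=B]
After op 2 (branch): HEAD=main@B [main=B topic=B]
After op 3 (checkout): HEAD=topic@B [main=B topic=B]
After op 4 (checkout): HEAD=main@B [main=B topic=B]
After op 5 (reset): HEAD=main@A [main=A topic=B]
After op 6 (merge): HEAD=main@C [main=C topic=B]
After op 7 (branch): HEAD=main@C [feat=C main=C topic=B]
After op 8 (commit): HEAD=main@D [feat=C main=D topic=B]
After op 9 (commit): HEAD=main@E [feat=C main=E topic=B]
After op 10 (reset): HEAD=main@B [feat=C main=B topic=B]
ancestors(D) = {A,B,C,D}; D in? yes
ancestors(B) = {A,B}; B in? yes
ancestors(C) = {A,B,C}; D in? no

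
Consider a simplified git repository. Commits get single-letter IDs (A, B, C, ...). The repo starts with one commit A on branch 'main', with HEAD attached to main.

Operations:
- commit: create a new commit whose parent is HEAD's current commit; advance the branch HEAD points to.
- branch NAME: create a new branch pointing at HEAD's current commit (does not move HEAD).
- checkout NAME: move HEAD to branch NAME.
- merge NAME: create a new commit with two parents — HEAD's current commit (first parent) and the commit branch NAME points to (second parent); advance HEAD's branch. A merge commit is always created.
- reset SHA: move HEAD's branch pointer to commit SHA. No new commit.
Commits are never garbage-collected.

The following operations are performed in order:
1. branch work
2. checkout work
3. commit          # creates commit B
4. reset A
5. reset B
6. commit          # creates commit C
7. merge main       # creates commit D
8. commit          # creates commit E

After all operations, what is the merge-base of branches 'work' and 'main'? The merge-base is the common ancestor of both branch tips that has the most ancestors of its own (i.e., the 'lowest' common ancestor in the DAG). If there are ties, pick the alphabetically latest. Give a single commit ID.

After op 1 (branch): HEAD=main@A [main=A work=A]
After op 2 (checkout): HEAD=work@A [main=A work=A]
After op 3 (commit): HEAD=work@B [main=A work=B]
After op 4 (reset): HEAD=work@A [main=A work=A]
After op 5 (reset): HEAD=work@B [main=A work=B]
After op 6 (commit): HEAD=work@C [main=A work=C]
After op 7 (merge): HEAD=work@D [main=A work=D]
After op 8 (commit): HEAD=work@E [main=A work=E]
ancestors(work=E): ['A', 'B', 'C', 'D', 'E']
ancestors(main=A): ['A']
common: ['A']

Answer: A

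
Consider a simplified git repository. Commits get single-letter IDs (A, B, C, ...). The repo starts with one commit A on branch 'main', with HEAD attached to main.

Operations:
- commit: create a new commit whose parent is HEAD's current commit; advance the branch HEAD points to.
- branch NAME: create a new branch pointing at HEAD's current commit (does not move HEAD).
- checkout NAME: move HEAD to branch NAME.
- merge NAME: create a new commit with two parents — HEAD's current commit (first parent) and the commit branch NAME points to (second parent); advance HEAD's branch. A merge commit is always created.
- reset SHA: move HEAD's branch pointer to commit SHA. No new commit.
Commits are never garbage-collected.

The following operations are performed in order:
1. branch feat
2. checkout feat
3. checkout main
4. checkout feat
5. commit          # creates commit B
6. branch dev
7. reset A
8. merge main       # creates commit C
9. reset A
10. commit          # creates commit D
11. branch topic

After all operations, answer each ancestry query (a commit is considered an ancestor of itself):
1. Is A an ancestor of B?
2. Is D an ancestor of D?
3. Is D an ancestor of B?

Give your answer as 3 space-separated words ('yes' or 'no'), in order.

After op 1 (branch): HEAD=main@A [feat=A main=A]
After op 2 (checkout): HEAD=feat@A [feat=A main=A]
After op 3 (checkout): HEAD=main@A [feat=A main=A]
After op 4 (checkout): HEAD=feat@A [feat=A main=A]
After op 5 (commit): HEAD=feat@B [feat=B main=A]
After op 6 (branch): HEAD=feat@B [dev=B feat=B main=A]
After op 7 (reset): HEAD=feat@A [dev=B feat=A main=A]
After op 8 (merge): HEAD=feat@C [dev=B feat=C main=A]
After op 9 (reset): HEAD=feat@A [dev=B feat=A main=A]
After op 10 (commit): HEAD=feat@D [dev=B feat=D main=A]
After op 11 (branch): HEAD=feat@D [dev=B feat=D main=A topic=D]
ancestors(B) = {A,B}; A in? yes
ancestors(D) = {A,D}; D in? yes
ancestors(B) = {A,B}; D in? no

Answer: yes yes no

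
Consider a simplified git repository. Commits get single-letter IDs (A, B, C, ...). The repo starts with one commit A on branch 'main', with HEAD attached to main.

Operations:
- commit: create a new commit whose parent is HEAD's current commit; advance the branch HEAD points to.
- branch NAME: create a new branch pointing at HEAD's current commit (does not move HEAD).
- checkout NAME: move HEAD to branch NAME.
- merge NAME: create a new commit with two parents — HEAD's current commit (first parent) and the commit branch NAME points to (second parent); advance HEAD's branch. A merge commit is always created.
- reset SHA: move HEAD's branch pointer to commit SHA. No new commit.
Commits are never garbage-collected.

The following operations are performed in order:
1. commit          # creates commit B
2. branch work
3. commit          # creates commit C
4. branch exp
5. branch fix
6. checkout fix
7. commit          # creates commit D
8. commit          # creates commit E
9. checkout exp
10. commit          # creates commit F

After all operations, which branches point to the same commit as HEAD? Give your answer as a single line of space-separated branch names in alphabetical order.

Answer: exp

Derivation:
After op 1 (commit): HEAD=main@B [main=B]
After op 2 (branch): HEAD=main@B [main=B work=B]
After op 3 (commit): HEAD=main@C [main=C work=B]
After op 4 (branch): HEAD=main@C [exp=C main=C work=B]
After op 5 (branch): HEAD=main@C [exp=C fix=C main=C work=B]
After op 6 (checkout): HEAD=fix@C [exp=C fix=C main=C work=B]
After op 7 (commit): HEAD=fix@D [exp=C fix=D main=C work=B]
After op 8 (commit): HEAD=fix@E [exp=C fix=E main=C work=B]
After op 9 (checkout): HEAD=exp@C [exp=C fix=E main=C work=B]
After op 10 (commit): HEAD=exp@F [exp=F fix=E main=C work=B]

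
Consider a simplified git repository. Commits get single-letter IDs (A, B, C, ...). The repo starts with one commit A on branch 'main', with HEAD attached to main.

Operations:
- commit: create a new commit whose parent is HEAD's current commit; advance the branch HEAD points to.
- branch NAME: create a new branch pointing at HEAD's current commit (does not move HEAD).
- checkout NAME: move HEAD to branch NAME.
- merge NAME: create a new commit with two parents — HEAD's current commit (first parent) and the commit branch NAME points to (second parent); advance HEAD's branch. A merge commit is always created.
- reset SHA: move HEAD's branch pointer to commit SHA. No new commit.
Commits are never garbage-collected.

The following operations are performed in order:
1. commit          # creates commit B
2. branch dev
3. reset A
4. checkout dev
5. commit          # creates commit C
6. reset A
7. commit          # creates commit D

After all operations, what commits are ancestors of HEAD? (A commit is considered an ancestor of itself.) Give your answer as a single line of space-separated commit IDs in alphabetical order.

Answer: A D

Derivation:
After op 1 (commit): HEAD=main@B [main=B]
After op 2 (branch): HEAD=main@B [dev=B main=B]
After op 3 (reset): HEAD=main@A [dev=B main=A]
After op 4 (checkout): HEAD=dev@B [dev=B main=A]
After op 5 (commit): HEAD=dev@C [dev=C main=A]
After op 6 (reset): HEAD=dev@A [dev=A main=A]
After op 7 (commit): HEAD=dev@D [dev=D main=A]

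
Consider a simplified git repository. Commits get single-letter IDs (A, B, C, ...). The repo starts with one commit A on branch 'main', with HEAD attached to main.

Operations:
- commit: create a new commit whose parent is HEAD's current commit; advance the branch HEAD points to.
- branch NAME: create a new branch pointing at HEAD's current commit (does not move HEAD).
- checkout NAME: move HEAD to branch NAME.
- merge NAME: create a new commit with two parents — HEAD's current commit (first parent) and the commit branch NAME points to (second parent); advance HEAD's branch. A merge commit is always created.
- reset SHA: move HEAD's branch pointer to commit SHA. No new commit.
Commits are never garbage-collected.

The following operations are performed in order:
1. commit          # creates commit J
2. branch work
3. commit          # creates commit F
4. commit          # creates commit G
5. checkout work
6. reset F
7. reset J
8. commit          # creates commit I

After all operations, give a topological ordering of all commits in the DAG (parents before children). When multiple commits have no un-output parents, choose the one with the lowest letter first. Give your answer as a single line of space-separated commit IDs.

Answer: A J F G I

Derivation:
After op 1 (commit): HEAD=main@J [main=J]
After op 2 (branch): HEAD=main@J [main=J work=J]
After op 3 (commit): HEAD=main@F [main=F work=J]
After op 4 (commit): HEAD=main@G [main=G work=J]
After op 5 (checkout): HEAD=work@J [main=G work=J]
After op 6 (reset): HEAD=work@F [main=G work=F]
After op 7 (reset): HEAD=work@J [main=G work=J]
After op 8 (commit): HEAD=work@I [main=G work=I]
commit A: parents=[]
commit F: parents=['J']
commit G: parents=['F']
commit I: parents=['J']
commit J: parents=['A']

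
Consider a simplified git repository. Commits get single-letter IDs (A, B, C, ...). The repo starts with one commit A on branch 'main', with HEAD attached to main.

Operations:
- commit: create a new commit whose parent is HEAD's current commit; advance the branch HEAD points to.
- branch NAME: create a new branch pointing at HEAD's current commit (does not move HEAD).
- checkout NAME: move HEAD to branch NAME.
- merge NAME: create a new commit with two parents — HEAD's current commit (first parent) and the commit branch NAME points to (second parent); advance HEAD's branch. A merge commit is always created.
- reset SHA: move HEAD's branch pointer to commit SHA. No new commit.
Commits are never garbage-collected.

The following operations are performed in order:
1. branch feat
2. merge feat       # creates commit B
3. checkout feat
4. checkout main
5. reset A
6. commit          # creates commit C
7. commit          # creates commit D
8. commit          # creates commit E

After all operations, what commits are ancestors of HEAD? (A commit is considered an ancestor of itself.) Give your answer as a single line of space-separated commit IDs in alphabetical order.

After op 1 (branch): HEAD=main@A [feat=A main=A]
After op 2 (merge): HEAD=main@B [feat=A main=B]
After op 3 (checkout): HEAD=feat@A [feat=A main=B]
After op 4 (checkout): HEAD=main@B [feat=A main=B]
After op 5 (reset): HEAD=main@A [feat=A main=A]
After op 6 (commit): HEAD=main@C [feat=A main=C]
After op 7 (commit): HEAD=main@D [feat=A main=D]
After op 8 (commit): HEAD=main@E [feat=A main=E]

Answer: A C D E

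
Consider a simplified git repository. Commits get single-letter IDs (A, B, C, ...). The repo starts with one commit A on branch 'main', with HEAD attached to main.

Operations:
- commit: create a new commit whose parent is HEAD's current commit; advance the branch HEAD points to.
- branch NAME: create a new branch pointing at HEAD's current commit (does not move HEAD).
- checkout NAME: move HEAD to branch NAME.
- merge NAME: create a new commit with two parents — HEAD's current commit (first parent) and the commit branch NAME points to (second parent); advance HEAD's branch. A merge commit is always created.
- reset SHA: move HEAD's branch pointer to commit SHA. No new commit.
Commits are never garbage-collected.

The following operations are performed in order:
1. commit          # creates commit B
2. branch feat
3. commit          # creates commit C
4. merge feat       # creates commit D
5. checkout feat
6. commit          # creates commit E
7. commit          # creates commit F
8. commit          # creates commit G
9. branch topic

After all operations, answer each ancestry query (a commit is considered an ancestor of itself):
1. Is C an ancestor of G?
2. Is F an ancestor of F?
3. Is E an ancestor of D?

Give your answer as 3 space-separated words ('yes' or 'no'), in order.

After op 1 (commit): HEAD=main@B [main=B]
After op 2 (branch): HEAD=main@B [feat=B main=B]
After op 3 (commit): HEAD=main@C [feat=B main=C]
After op 4 (merge): HEAD=main@D [feat=B main=D]
After op 5 (checkout): HEAD=feat@B [feat=B main=D]
After op 6 (commit): HEAD=feat@E [feat=E main=D]
After op 7 (commit): HEAD=feat@F [feat=F main=D]
After op 8 (commit): HEAD=feat@G [feat=G main=D]
After op 9 (branch): HEAD=feat@G [feat=G main=D topic=G]
ancestors(G) = {A,B,E,F,G}; C in? no
ancestors(F) = {A,B,E,F}; F in? yes
ancestors(D) = {A,B,C,D}; E in? no

Answer: no yes no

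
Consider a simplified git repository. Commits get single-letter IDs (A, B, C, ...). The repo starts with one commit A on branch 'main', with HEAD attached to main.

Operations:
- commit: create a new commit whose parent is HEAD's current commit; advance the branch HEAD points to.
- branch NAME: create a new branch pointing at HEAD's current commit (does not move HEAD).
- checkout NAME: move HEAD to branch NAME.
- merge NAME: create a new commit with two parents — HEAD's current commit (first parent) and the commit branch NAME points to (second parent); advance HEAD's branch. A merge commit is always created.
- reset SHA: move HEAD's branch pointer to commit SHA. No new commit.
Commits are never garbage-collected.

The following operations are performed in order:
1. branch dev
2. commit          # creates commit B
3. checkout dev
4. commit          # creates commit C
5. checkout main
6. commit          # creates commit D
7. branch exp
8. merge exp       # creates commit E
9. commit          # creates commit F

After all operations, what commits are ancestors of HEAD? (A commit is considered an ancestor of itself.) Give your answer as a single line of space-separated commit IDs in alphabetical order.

Answer: A B D E F

Derivation:
After op 1 (branch): HEAD=main@A [dev=A main=A]
After op 2 (commit): HEAD=main@B [dev=A main=B]
After op 3 (checkout): HEAD=dev@A [dev=A main=B]
After op 4 (commit): HEAD=dev@C [dev=C main=B]
After op 5 (checkout): HEAD=main@B [dev=C main=B]
After op 6 (commit): HEAD=main@D [dev=C main=D]
After op 7 (branch): HEAD=main@D [dev=C exp=D main=D]
After op 8 (merge): HEAD=main@E [dev=C exp=D main=E]
After op 9 (commit): HEAD=main@F [dev=C exp=D main=F]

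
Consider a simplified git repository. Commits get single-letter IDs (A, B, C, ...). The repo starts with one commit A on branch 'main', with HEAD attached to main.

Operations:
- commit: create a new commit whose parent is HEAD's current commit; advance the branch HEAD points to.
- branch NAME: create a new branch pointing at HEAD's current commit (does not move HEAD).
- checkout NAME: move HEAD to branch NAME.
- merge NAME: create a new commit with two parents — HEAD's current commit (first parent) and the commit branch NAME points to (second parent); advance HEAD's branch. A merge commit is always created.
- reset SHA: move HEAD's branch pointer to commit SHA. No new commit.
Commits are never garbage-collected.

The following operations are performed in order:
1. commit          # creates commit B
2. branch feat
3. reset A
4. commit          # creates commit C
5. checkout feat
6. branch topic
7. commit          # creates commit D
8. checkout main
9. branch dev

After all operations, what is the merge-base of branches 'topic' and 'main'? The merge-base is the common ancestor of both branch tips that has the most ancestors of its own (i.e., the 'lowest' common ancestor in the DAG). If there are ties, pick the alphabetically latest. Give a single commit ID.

After op 1 (commit): HEAD=main@B [main=B]
After op 2 (branch): HEAD=main@B [feat=B main=B]
After op 3 (reset): HEAD=main@A [feat=B main=A]
After op 4 (commit): HEAD=main@C [feat=B main=C]
After op 5 (checkout): HEAD=feat@B [feat=B main=C]
After op 6 (branch): HEAD=feat@B [feat=B main=C topic=B]
After op 7 (commit): HEAD=feat@D [feat=D main=C topic=B]
After op 8 (checkout): HEAD=main@C [feat=D main=C topic=B]
After op 9 (branch): HEAD=main@C [dev=C feat=D main=C topic=B]
ancestors(topic=B): ['A', 'B']
ancestors(main=C): ['A', 'C']
common: ['A']

Answer: A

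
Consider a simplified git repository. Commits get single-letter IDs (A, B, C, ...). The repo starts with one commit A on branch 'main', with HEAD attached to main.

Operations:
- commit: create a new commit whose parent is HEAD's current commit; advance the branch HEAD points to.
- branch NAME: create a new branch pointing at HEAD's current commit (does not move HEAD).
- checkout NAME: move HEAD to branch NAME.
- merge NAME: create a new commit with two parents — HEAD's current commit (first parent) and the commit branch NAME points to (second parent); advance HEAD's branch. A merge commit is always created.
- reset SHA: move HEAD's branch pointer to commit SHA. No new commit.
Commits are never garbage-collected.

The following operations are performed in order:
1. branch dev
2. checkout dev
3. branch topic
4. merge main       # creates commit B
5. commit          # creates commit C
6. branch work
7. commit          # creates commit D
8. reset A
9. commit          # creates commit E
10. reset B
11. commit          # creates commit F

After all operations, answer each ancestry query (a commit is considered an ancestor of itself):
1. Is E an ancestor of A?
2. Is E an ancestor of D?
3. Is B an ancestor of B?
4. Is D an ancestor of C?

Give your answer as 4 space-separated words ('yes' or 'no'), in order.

Answer: no no yes no

Derivation:
After op 1 (branch): HEAD=main@A [dev=A main=A]
After op 2 (checkout): HEAD=dev@A [dev=A main=A]
After op 3 (branch): HEAD=dev@A [dev=A main=A topic=A]
After op 4 (merge): HEAD=dev@B [dev=B main=A topic=A]
After op 5 (commit): HEAD=dev@C [dev=C main=A topic=A]
After op 6 (branch): HEAD=dev@C [dev=C main=A topic=A work=C]
After op 7 (commit): HEAD=dev@D [dev=D main=A topic=A work=C]
After op 8 (reset): HEAD=dev@A [dev=A main=A topic=A work=C]
After op 9 (commit): HEAD=dev@E [dev=E main=A topic=A work=C]
After op 10 (reset): HEAD=dev@B [dev=B main=A topic=A work=C]
After op 11 (commit): HEAD=dev@F [dev=F main=A topic=A work=C]
ancestors(A) = {A}; E in? no
ancestors(D) = {A,B,C,D}; E in? no
ancestors(B) = {A,B}; B in? yes
ancestors(C) = {A,B,C}; D in? no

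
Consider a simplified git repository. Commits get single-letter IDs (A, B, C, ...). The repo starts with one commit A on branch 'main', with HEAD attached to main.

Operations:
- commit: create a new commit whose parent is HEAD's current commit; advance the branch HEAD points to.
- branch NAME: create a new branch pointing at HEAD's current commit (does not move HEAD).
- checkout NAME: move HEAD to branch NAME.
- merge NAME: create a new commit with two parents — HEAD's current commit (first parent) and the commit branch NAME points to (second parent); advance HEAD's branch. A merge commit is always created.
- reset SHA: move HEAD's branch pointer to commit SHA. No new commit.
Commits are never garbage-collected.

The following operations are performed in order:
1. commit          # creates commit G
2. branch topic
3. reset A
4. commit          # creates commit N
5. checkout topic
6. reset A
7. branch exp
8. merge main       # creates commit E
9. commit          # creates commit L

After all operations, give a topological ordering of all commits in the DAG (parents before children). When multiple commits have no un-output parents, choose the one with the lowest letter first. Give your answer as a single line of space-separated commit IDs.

After op 1 (commit): HEAD=main@G [main=G]
After op 2 (branch): HEAD=main@G [main=G topic=G]
After op 3 (reset): HEAD=main@A [main=A topic=G]
After op 4 (commit): HEAD=main@N [main=N topic=G]
After op 5 (checkout): HEAD=topic@G [main=N topic=G]
After op 6 (reset): HEAD=topic@A [main=N topic=A]
After op 7 (branch): HEAD=topic@A [exp=A main=N topic=A]
After op 8 (merge): HEAD=topic@E [exp=A main=N topic=E]
After op 9 (commit): HEAD=topic@L [exp=A main=N topic=L]
commit A: parents=[]
commit E: parents=['A', 'N']
commit G: parents=['A']
commit L: parents=['E']
commit N: parents=['A']

Answer: A G N E L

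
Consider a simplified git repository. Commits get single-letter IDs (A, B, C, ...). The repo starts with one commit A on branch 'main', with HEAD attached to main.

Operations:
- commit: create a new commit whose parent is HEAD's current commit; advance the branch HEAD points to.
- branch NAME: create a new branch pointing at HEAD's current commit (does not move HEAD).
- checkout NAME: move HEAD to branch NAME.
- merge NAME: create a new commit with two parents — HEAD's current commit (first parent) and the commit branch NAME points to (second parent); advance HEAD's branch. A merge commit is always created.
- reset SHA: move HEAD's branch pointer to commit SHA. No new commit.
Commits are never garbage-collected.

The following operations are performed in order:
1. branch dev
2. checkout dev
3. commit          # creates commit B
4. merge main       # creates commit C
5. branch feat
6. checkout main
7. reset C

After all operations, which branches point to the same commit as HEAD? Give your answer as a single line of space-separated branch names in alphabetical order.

After op 1 (branch): HEAD=main@A [dev=A main=A]
After op 2 (checkout): HEAD=dev@A [dev=A main=A]
After op 3 (commit): HEAD=dev@B [dev=B main=A]
After op 4 (merge): HEAD=dev@C [dev=C main=A]
After op 5 (branch): HEAD=dev@C [dev=C feat=C main=A]
After op 6 (checkout): HEAD=main@A [dev=C feat=C main=A]
After op 7 (reset): HEAD=main@C [dev=C feat=C main=C]

Answer: dev feat main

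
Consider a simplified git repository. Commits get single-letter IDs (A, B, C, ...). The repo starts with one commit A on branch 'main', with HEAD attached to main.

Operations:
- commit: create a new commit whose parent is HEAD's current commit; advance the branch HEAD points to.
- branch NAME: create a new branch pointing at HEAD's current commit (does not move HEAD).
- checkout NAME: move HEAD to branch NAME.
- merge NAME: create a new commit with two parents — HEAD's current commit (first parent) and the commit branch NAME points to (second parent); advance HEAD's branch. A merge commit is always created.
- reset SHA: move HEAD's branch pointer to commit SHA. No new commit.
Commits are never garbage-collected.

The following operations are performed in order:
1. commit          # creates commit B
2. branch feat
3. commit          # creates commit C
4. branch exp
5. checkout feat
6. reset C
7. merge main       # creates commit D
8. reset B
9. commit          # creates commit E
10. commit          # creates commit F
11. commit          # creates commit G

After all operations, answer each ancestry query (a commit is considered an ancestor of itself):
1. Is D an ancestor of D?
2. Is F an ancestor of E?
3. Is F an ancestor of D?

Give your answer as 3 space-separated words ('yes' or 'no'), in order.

Answer: yes no no

Derivation:
After op 1 (commit): HEAD=main@B [main=B]
After op 2 (branch): HEAD=main@B [feat=B main=B]
After op 3 (commit): HEAD=main@C [feat=B main=C]
After op 4 (branch): HEAD=main@C [exp=C feat=B main=C]
After op 5 (checkout): HEAD=feat@B [exp=C feat=B main=C]
After op 6 (reset): HEAD=feat@C [exp=C feat=C main=C]
After op 7 (merge): HEAD=feat@D [exp=C feat=D main=C]
After op 8 (reset): HEAD=feat@B [exp=C feat=B main=C]
After op 9 (commit): HEAD=feat@E [exp=C feat=E main=C]
After op 10 (commit): HEAD=feat@F [exp=C feat=F main=C]
After op 11 (commit): HEAD=feat@G [exp=C feat=G main=C]
ancestors(D) = {A,B,C,D}; D in? yes
ancestors(E) = {A,B,E}; F in? no
ancestors(D) = {A,B,C,D}; F in? no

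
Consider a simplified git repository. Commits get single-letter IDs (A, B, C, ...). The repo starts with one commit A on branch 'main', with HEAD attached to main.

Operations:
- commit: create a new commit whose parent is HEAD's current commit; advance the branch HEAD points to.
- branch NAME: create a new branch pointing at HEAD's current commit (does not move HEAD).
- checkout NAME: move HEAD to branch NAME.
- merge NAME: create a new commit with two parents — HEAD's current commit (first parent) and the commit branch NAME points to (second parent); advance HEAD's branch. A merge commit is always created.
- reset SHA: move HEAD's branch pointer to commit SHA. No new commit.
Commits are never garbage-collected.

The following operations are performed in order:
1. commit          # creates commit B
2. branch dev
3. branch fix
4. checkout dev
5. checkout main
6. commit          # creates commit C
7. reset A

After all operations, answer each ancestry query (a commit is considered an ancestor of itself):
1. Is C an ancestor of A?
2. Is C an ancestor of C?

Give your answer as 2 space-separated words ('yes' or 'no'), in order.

After op 1 (commit): HEAD=main@B [main=B]
After op 2 (branch): HEAD=main@B [dev=B main=B]
After op 3 (branch): HEAD=main@B [dev=B fix=B main=B]
After op 4 (checkout): HEAD=dev@B [dev=B fix=B main=B]
After op 5 (checkout): HEAD=main@B [dev=B fix=B main=B]
After op 6 (commit): HEAD=main@C [dev=B fix=B main=C]
After op 7 (reset): HEAD=main@A [dev=B fix=B main=A]
ancestors(A) = {A}; C in? no
ancestors(C) = {A,B,C}; C in? yes

Answer: no yes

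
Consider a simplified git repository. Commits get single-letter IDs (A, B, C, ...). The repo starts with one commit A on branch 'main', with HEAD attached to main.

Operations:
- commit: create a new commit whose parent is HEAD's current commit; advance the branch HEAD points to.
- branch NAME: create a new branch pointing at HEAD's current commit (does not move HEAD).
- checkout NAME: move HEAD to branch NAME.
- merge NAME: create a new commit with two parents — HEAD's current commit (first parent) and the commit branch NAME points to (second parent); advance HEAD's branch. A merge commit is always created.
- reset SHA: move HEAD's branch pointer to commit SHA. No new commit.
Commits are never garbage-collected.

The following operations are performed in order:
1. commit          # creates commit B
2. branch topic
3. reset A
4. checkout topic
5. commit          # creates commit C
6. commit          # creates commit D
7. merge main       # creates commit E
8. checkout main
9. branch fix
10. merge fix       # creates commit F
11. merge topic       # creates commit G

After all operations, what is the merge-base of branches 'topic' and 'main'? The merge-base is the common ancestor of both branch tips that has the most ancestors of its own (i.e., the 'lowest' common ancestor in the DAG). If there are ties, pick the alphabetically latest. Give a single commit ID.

Answer: E

Derivation:
After op 1 (commit): HEAD=main@B [main=B]
After op 2 (branch): HEAD=main@B [main=B topic=B]
After op 3 (reset): HEAD=main@A [main=A topic=B]
After op 4 (checkout): HEAD=topic@B [main=A topic=B]
After op 5 (commit): HEAD=topic@C [main=A topic=C]
After op 6 (commit): HEAD=topic@D [main=A topic=D]
After op 7 (merge): HEAD=topic@E [main=A topic=E]
After op 8 (checkout): HEAD=main@A [main=A topic=E]
After op 9 (branch): HEAD=main@A [fix=A main=A topic=E]
After op 10 (merge): HEAD=main@F [fix=A main=F topic=E]
After op 11 (merge): HEAD=main@G [fix=A main=G topic=E]
ancestors(topic=E): ['A', 'B', 'C', 'D', 'E']
ancestors(main=G): ['A', 'B', 'C', 'D', 'E', 'F', 'G']
common: ['A', 'B', 'C', 'D', 'E']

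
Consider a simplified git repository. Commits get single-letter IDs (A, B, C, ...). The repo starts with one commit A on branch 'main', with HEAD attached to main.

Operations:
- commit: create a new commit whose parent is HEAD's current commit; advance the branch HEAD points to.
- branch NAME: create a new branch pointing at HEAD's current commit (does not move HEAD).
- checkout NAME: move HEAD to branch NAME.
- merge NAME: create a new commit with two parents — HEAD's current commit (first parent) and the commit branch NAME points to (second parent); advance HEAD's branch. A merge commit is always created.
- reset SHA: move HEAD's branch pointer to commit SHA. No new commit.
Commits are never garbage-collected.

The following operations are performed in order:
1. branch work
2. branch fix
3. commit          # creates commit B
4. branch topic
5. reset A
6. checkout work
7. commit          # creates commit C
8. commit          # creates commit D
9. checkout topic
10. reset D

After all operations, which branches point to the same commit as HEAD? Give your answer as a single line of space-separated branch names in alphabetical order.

After op 1 (branch): HEAD=main@A [main=A work=A]
After op 2 (branch): HEAD=main@A [fix=A main=A work=A]
After op 3 (commit): HEAD=main@B [fix=A main=B work=A]
After op 4 (branch): HEAD=main@B [fix=A main=B topic=B work=A]
After op 5 (reset): HEAD=main@A [fix=A main=A topic=B work=A]
After op 6 (checkout): HEAD=work@A [fix=A main=A topic=B work=A]
After op 7 (commit): HEAD=work@C [fix=A main=A topic=B work=C]
After op 8 (commit): HEAD=work@D [fix=A main=A topic=B work=D]
After op 9 (checkout): HEAD=topic@B [fix=A main=A topic=B work=D]
After op 10 (reset): HEAD=topic@D [fix=A main=A topic=D work=D]

Answer: topic work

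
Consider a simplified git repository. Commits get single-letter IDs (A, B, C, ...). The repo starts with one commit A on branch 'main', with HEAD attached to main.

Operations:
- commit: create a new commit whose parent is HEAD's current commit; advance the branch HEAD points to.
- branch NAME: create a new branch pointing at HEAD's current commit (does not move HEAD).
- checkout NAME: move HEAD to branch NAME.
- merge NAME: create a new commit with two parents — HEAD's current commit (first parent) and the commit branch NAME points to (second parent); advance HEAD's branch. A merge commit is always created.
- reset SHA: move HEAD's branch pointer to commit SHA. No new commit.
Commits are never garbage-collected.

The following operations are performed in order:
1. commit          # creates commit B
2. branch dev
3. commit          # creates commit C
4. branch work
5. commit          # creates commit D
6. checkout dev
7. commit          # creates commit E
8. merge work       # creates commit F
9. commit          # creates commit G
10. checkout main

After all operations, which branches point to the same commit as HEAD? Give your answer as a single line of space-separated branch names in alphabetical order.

After op 1 (commit): HEAD=main@B [main=B]
After op 2 (branch): HEAD=main@B [dev=B main=B]
After op 3 (commit): HEAD=main@C [dev=B main=C]
After op 4 (branch): HEAD=main@C [dev=B main=C work=C]
After op 5 (commit): HEAD=main@D [dev=B main=D work=C]
After op 6 (checkout): HEAD=dev@B [dev=B main=D work=C]
After op 7 (commit): HEAD=dev@E [dev=E main=D work=C]
After op 8 (merge): HEAD=dev@F [dev=F main=D work=C]
After op 9 (commit): HEAD=dev@G [dev=G main=D work=C]
After op 10 (checkout): HEAD=main@D [dev=G main=D work=C]

Answer: main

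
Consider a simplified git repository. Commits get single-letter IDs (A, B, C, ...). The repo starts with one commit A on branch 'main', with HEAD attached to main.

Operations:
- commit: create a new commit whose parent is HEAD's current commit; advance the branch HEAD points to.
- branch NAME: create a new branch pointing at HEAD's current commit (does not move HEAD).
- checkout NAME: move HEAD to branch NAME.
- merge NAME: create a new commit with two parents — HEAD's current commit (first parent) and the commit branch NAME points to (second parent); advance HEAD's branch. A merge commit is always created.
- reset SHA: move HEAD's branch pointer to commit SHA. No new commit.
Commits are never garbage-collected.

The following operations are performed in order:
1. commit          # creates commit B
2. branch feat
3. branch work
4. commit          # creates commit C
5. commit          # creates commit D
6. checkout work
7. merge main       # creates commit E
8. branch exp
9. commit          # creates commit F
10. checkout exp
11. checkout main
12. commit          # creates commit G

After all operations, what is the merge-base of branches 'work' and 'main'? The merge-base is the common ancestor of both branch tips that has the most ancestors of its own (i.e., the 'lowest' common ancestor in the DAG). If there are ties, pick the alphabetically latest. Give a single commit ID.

After op 1 (commit): HEAD=main@B [main=B]
After op 2 (branch): HEAD=main@B [feat=B main=B]
After op 3 (branch): HEAD=main@B [feat=B main=B work=B]
After op 4 (commit): HEAD=main@C [feat=B main=C work=B]
After op 5 (commit): HEAD=main@D [feat=B main=D work=B]
After op 6 (checkout): HEAD=work@B [feat=B main=D work=B]
After op 7 (merge): HEAD=work@E [feat=B main=D work=E]
After op 8 (branch): HEAD=work@E [exp=E feat=B main=D work=E]
After op 9 (commit): HEAD=work@F [exp=E feat=B main=D work=F]
After op 10 (checkout): HEAD=exp@E [exp=E feat=B main=D work=F]
After op 11 (checkout): HEAD=main@D [exp=E feat=B main=D work=F]
After op 12 (commit): HEAD=main@G [exp=E feat=B main=G work=F]
ancestors(work=F): ['A', 'B', 'C', 'D', 'E', 'F']
ancestors(main=G): ['A', 'B', 'C', 'D', 'G']
common: ['A', 'B', 'C', 'D']

Answer: D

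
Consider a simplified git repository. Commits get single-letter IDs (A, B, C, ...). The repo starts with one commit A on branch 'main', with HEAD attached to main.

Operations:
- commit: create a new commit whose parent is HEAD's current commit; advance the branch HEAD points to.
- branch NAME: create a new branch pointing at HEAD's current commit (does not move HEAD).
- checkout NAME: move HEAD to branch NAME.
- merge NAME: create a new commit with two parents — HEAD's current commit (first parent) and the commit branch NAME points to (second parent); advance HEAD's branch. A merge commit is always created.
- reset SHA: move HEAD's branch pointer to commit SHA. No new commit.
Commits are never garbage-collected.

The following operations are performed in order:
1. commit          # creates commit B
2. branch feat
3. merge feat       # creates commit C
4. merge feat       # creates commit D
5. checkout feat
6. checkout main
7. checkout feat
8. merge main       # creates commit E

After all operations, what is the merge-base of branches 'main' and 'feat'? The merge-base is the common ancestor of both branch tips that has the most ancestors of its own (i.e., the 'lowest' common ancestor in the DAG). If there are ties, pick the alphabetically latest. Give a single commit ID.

Answer: D

Derivation:
After op 1 (commit): HEAD=main@B [main=B]
After op 2 (branch): HEAD=main@B [feat=B main=B]
After op 3 (merge): HEAD=main@C [feat=B main=C]
After op 4 (merge): HEAD=main@D [feat=B main=D]
After op 5 (checkout): HEAD=feat@B [feat=B main=D]
After op 6 (checkout): HEAD=main@D [feat=B main=D]
After op 7 (checkout): HEAD=feat@B [feat=B main=D]
After op 8 (merge): HEAD=feat@E [feat=E main=D]
ancestors(main=D): ['A', 'B', 'C', 'D']
ancestors(feat=E): ['A', 'B', 'C', 'D', 'E']
common: ['A', 'B', 'C', 'D']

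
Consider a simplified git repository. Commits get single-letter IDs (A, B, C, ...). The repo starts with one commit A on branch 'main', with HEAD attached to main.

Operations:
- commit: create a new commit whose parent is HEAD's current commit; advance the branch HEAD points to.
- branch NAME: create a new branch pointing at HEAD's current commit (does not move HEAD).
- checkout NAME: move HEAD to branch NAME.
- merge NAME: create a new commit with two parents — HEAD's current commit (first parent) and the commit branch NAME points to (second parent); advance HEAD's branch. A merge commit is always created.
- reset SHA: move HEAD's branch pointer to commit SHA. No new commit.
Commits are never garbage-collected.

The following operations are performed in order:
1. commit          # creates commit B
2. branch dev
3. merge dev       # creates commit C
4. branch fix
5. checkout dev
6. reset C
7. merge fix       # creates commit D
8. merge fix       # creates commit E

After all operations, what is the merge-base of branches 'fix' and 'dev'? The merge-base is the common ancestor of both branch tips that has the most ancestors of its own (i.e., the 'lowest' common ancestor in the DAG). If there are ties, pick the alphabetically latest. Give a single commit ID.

After op 1 (commit): HEAD=main@B [main=B]
After op 2 (branch): HEAD=main@B [dev=B main=B]
After op 3 (merge): HEAD=main@C [dev=B main=C]
After op 4 (branch): HEAD=main@C [dev=B fix=C main=C]
After op 5 (checkout): HEAD=dev@B [dev=B fix=C main=C]
After op 6 (reset): HEAD=dev@C [dev=C fix=C main=C]
After op 7 (merge): HEAD=dev@D [dev=D fix=C main=C]
After op 8 (merge): HEAD=dev@E [dev=E fix=C main=C]
ancestors(fix=C): ['A', 'B', 'C']
ancestors(dev=E): ['A', 'B', 'C', 'D', 'E']
common: ['A', 'B', 'C']

Answer: C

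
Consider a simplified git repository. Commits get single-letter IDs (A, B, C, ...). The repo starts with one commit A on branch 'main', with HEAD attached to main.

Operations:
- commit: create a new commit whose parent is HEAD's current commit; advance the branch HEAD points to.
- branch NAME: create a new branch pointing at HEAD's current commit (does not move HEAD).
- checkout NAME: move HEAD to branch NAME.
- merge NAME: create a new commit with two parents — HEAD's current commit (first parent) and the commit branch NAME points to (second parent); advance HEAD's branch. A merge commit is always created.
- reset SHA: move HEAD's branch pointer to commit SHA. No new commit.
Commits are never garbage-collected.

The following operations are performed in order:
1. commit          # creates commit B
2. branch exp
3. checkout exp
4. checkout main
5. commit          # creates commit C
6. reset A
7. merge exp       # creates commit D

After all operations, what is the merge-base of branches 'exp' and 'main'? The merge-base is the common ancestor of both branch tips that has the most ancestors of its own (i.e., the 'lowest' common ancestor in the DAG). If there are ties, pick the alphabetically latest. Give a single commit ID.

After op 1 (commit): HEAD=main@B [main=B]
After op 2 (branch): HEAD=main@B [exp=B main=B]
After op 3 (checkout): HEAD=exp@B [exp=B main=B]
After op 4 (checkout): HEAD=main@B [exp=B main=B]
After op 5 (commit): HEAD=main@C [exp=B main=C]
After op 6 (reset): HEAD=main@A [exp=B main=A]
After op 7 (merge): HEAD=main@D [exp=B main=D]
ancestors(exp=B): ['A', 'B']
ancestors(main=D): ['A', 'B', 'D']
common: ['A', 'B']

Answer: B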